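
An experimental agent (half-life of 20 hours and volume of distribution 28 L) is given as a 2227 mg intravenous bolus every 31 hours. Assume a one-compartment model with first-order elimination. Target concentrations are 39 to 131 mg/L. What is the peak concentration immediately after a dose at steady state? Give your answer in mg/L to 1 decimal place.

k = ln2/t½ = ln2/20 ≈ 0.034657 h⁻¹; fraction remaining f = e^(−kτ) = e^(−0.034657×31) ≈ 0.3415.
Accumulation ratio R = 1/(1 − f) ≈ 1/0.6585 ≈ 1.5186.
Each bolus raises the concentration by D/Vd = 2227/28 ≈ 79.536 mg/L.
Steady-state peak Cmax,ss = C₀·R ≈ 79.536 × 1.5186 ≈ 120.783 mg/L.
Peak 120.8 mg/L vs MTC 131 mg/L: below toxic threshold.

120.8 mg/L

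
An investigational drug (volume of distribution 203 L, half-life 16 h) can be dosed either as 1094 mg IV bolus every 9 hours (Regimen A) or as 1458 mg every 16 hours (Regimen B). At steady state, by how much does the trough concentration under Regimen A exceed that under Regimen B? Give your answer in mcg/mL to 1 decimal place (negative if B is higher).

Regimen A: f = (1/2)^(9/16) ≈ 0.6771; Cmin,ss = (1094/203)·f/(1−f) ≈ 11.301 mcg/mL.
Regimen B: f = (1/2)^(16/16) ≈ 0.5000; Cmin,ss = (1458/203)·f/(1−f) ≈ 7.182 mcg/mL.
Difference ≈ 11.301 − 7.182 ≈ 4.119 mcg/mL.

4.1 mcg/mL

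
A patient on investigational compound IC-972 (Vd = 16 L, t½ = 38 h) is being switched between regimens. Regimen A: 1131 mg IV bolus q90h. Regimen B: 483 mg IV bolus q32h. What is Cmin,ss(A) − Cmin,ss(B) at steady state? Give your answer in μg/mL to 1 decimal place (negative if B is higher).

Regimen A: f = (1/2)^(90/38) ≈ 0.1937; Cmin,ss = (1131/16)·f/(1−f) ≈ 16.981 μg/mL.
Regimen B: f = (1/2)^(32/38) ≈ 0.5578; Cmin,ss = (483/16)·f/(1−f) ≈ 38.079 μg/mL.
Difference ≈ 16.981 − 38.079 ≈ -21.098 μg/mL.

-21.1 μg/mL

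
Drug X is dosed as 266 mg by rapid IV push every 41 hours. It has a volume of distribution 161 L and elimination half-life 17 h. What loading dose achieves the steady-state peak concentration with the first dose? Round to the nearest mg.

328 mg

f = (1/2)^(41/17) ≈ 0.187926; accumulation ratio R = 1/(1−f) ≈ 1.23141.
Loading dose to hit Cmax,ss on first dose: D_load = D_maint·R ≈ 266 × 1.23141 ≈ 327.56 mg.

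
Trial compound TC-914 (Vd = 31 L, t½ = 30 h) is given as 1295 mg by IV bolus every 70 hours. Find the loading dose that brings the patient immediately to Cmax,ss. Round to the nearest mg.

1616 mg

f = (1/2)^(70/30) ≈ 0.198425; accumulation ratio R = 1/(1−f) ≈ 1.24754.
Loading dose to hit Cmax,ss on first dose: D_load = D_maint·R ≈ 1295 × 1.24754 ≈ 1615.56 mg.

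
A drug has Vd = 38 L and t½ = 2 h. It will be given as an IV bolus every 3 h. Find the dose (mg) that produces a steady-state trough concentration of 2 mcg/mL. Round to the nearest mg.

139 mg

τ/t½ = 3/2 ≈ 1.5, so f = (1/2)^(3/2) ≈ 0.353553.
Cmin,ss = (D/Vd)·f/(1−f), so D = Cmin,ss·Vd·(1−f)/f.
D = 2 × 38 × (1−f)/f ≈ 2 × 38 × 1.82843 ≈ 138.96 mg.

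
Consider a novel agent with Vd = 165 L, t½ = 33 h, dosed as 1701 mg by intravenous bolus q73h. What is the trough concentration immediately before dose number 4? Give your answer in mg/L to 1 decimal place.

f = (1/2)^(τ/t½) = (1/2)^(73/33) ≈ 0.2158.
C₀ = D/Vd = 1701/165 ≈ 10.309 mg/L.
Before the 4th dose, 3 doses have been given. Superposition: Cmin = C₀·(f + f² + … + f^3).
≈ 10.309 × (0.2158 + 0.0466 + 0.0100) ≈ 10.309 × 0.2724 ≈ 2.808 mg/L.

2.8 mg/L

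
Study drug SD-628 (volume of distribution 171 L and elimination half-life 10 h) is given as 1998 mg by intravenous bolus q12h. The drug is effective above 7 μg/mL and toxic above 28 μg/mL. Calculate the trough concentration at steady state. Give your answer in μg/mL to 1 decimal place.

9.0 μg/mL

k = ln2/t½ = ln2/10 ≈ 0.069315 h⁻¹; fraction remaining f = e^(−kτ) = e^(−0.069315×12) ≈ 0.4353.
Accumulation ratio R = 1/(1 − f) ≈ 1/0.5647 ≈ 1.7709.
Single-dose peak C₀ = D/Vd = 1998/171 ≈ 11.684 μg/mL.
Steady-state peak Cmax,ss = C₀·R ≈ 11.684 × 1.7709 ≈ 20.691 μg/mL.
Steady-state trough Cmin,ss = Cmax,ss·f ≈ 20.691 × 0.4353 ≈ 9.007 μg/mL.
Trough 9.0 μg/mL vs MEC 7 μg/mL: adequate.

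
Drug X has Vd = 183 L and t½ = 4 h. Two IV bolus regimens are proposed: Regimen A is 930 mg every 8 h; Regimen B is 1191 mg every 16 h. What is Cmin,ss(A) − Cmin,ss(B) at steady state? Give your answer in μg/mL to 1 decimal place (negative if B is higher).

1.3 μg/mL

Regimen A: f = (1/2)^(8/4) ≈ 0.2500; Cmin,ss = (930/183)·f/(1−f) ≈ 1.694 μg/mL.
Regimen B: f = (1/2)^(16/4) ≈ 0.0625; Cmin,ss = (1191/183)·f/(1−f) ≈ 0.434 μg/mL.
Difference ≈ 1.694 − 0.434 ≈ 1.260 μg/mL.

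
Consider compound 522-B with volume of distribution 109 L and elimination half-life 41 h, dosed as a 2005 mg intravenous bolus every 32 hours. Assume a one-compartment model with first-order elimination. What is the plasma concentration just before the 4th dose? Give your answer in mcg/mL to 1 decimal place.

20.6 mcg/mL

f = (1/2)^(τ/t½) = (1/2)^(32/41) ≈ 0.5822.
C₀ = D/Vd = 2005/109 ≈ 18.394 mcg/mL.
Before the 4th dose, 3 doses have been given. Superposition: Cmin = C₀·(f + f² + … + f^3).
≈ 18.394 × (0.5822 + 0.3390 + 0.1973) ≈ 18.394 × 1.1185 ≈ 20.574 mcg/mL.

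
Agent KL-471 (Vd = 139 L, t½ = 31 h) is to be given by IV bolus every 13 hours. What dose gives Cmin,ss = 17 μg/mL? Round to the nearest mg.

797 mg

τ/t½ = 13/31 ≈ 0.41935, so f = (1/2)^(13/31) ≈ 0.747759.
Cmin,ss = (D/Vd)·f/(1−f), so D = Cmin,ss·Vd·(1−f)/f.
D = 17 × 139 × (1−f)/f ≈ 17 × 139 × 0.33733 ≈ 797.11 mg.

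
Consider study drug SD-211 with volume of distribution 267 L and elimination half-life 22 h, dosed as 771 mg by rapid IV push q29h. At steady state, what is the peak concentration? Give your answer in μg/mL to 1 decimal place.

τ/t½ = 29/22 ≈ 1.3182, so fraction remaining f = (1/2)^(29/22) ≈ 0.4010.
Accumulation ratio R = 1/(1 − f) ≈ 1/0.5990 ≈ 1.6694.
Each bolus raises the concentration by D/Vd = 771/267 ≈ 2.888 μg/mL.
Cmax,ss = C₀/(1 − f) ≈ 2.888/0.5990 ≈ 4.821 μg/mL.

4.8 μg/mL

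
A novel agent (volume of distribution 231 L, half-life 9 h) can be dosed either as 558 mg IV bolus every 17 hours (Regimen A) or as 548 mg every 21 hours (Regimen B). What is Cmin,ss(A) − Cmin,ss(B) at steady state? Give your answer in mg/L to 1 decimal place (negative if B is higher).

Regimen A: f = (1/2)^(17/9) ≈ 0.2700; Cmin,ss = (558/231)·f/(1−f) ≈ 0.893 mg/L.
Regimen B: f = (1/2)^(21/9) ≈ 0.1984; Cmin,ss = (548/231)·f/(1−f) ≈ 0.587 mg/L.
Difference ≈ 0.893 − 0.587 ≈ 0.306 mg/L.

0.3 mg/L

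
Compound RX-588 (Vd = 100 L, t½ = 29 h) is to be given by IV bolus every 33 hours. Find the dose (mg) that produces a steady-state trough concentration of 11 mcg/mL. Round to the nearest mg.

1321 mg

τ/t½ = 33/29 ≈ 1.1379, so f = (1/2)^(33/29) ≈ 0.454411.
Cmin,ss = (D/Vd)·f/(1−f), so D = Cmin,ss·Vd·(1−f)/f.
D = 11 × 100 × (1−f)/f ≈ 11 × 100 × 1.20065 ≈ 1320.71 mg.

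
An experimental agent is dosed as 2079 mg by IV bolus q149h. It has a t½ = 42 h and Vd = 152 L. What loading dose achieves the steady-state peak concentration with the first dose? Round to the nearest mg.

2273 mg

f = (1/2)^(149/42) ≈ 0.085519; accumulation ratio R = 1/(1−f) ≈ 1.09352.
Loading dose to hit Cmax,ss on first dose: D_load = D_maint·R ≈ 2079 × 1.09352 ≈ 2273.43 mg.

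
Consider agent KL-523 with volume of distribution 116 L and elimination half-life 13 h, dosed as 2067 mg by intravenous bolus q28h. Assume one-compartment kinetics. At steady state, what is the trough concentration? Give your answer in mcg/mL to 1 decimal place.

5.2 mcg/mL

Over one 28-h interval, 28/13 ≈ 2.1538 half-lives elapse, leaving f ≈ 0.2247 of each dose.
Each bolus raises the concentration by D/Vd = 2067/116 ≈ 17.819 mcg/mL.
Steady-state trough Cmin,ss = C₀·f/(1−f) ≈ 17.819 × 0.2247/0.7753 ≈ 5.164 mcg/mL.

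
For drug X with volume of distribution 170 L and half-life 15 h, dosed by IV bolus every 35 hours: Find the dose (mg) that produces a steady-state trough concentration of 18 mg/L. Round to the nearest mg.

τ/t½ = 35/15 ≈ 2.3333, so f = (1/2)^(35/15) ≈ 0.198425.
Cmin,ss = (D/Vd)·f/(1−f), so D = Cmin,ss·Vd·(1−f)/f.
D = 18 × 170 × (1−f)/f ≈ 18 × 170 × 4.03969 ≈ 12361.45 mg.

12361 mg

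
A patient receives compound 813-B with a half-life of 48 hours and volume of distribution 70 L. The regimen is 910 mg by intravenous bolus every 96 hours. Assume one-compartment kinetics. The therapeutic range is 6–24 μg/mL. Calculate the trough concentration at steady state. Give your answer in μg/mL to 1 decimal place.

4.3 μg/mL

τ = 96 h = 2 half-lives, so f = (1/2)^2 = 0.25.
Accumulation ratio R = 1/(1 − f) = 1/0.75 = 4/3.
Single-dose peak C₀ = D/Vd = 910/70 = 13 μg/mL.
Steady-state peak Cmax,ss = C₀·R = 13 × 4/3 ≈ 17.333 μg/mL.
Steady-state trough Cmin,ss = Cmax,ss·f ≈ 17.333 × 0.25 ≈ 4.333 μg/mL.
Trough 4.3 μg/mL vs MEC 6 μg/mL: subtherapeutic.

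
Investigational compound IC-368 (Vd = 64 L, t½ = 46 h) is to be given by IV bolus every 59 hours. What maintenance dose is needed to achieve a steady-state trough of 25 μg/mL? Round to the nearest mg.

τ/t½ = 59/46 ≈ 1.2826, so f = (1/2)^(59/46) ≈ 0.411052.
Cmin,ss = (D/Vd)·f/(1−f), so D = Cmin,ss·Vd·(1−f)/f.
D = 25 × 64 × (1−f)/f ≈ 25 × 64 × 1.43278 ≈ 2292.45 mg.

2292 mg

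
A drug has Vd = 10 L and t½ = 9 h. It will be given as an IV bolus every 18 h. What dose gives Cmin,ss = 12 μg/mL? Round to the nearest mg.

360 mg

τ/t½ = 18/9 ≈ 2, so f = (1/2)^(18/9) ≈ 0.250000.
Cmin,ss = (D/Vd)·f/(1−f), so D = Cmin,ss·Vd·(1−f)/f.
D = 12 × 10 × (1−f)/f ≈ 12 × 10 × 3.00000 ≈ 360.00 mg.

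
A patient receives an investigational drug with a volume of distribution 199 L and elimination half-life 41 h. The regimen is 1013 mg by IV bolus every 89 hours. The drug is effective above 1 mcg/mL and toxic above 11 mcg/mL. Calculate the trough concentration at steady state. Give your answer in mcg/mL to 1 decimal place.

1.5 mcg/mL

k = ln2/t½ = ln2/41 ≈ 0.016906 h⁻¹; fraction remaining f = e^(−kτ) = e^(−0.016906×89) ≈ 0.2221.
Each bolus raises the concentration by D/Vd = 1013/199 ≈ 5.090 mcg/mL.
Steady-state trough Cmin,ss = C₀·f/(1−f) ≈ 5.090 × 0.2221/0.7779 ≈ 1.453 mcg/mL.
Trough 1.5 mcg/mL vs MEC 1 mcg/mL: adequate.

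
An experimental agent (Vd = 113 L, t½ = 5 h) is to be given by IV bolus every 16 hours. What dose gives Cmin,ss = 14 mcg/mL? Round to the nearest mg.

τ/t½ = 16/5 ≈ 3.2, so f = (1/2)^(16/5) ≈ 0.108819.
Cmin,ss = (D/Vd)·f/(1−f), so D = Cmin,ss·Vd·(1−f)/f.
D = 14 × 113 × (1−f)/f ≈ 14 × 113 × 8.18957 ≈ 12955.90 mg.

12956 mg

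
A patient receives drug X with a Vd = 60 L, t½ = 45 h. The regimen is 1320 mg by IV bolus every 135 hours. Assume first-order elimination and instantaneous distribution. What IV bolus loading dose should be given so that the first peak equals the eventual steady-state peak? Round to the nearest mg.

f = (1/2)^(135/45) ≈ 0.125000; accumulation ratio R = 1/(1−f) ≈ 1.14286.
Loading dose to hit Cmax,ss on first dose: D_load = D_maint·R ≈ 1320 × 1.14286 ≈ 1508.58 mg.

1509 mg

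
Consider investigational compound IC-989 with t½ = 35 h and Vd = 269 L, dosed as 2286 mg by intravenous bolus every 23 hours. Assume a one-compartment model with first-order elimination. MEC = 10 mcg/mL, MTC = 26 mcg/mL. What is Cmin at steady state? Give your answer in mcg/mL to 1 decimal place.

k = ln2/t½ = ln2/35 ≈ 0.019804 h⁻¹; fraction remaining f = e^(−kτ) = e^(−0.019804×23) ≈ 0.6341.
Accumulation ratio R = 1/(1 − f) ≈ 1/0.3659 ≈ 2.7330.
Single-dose peak C₀ = D/Vd = 2286/269 ≈ 8.498 mcg/mL.
Steady-state peak Cmax,ss = C₀·R ≈ 8.498 × 2.7330 ≈ 23.225 mcg/mL.
Steady-state trough Cmin,ss = Cmax,ss·f ≈ 23.225 × 0.6341 ≈ 14.727 mcg/mL.
Trough 14.7 mcg/mL vs MEC 10 mcg/mL: adequate.

14.7 mcg/mL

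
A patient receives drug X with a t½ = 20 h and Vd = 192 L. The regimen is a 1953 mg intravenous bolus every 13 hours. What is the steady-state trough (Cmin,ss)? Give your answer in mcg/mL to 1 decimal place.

17.9 mcg/mL

Over one 13-h interval, 13/20 ≈ 0.65 half-lives elapse, leaving f ≈ 0.6373 of each dose.
Single-dose peak C₀ = D/Vd = 1953/192 ≈ 10.172 mcg/mL.
Steady-state trough Cmin,ss = C₀·f/(1−f) ≈ 10.172 × 0.6373/0.3627 ≈ 17.873 mcg/mL.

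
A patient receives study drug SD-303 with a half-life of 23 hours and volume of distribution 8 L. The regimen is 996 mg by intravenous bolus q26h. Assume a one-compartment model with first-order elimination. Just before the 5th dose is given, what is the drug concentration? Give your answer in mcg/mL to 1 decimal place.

100.1 mcg/mL

f = (1/2)^(τ/t½) = (1/2)^(26/23) ≈ 0.4568.
C₀ = D/Vd = 996/8 ≈ 124.500 mcg/mL.
Before the 5th dose, 4 doses have been given. Superposition: Cmin = C₀·(f + f² + … + f^4).
≈ 124.500 × (0.4568 + 0.2087 + 0.0953 + 0.0435) ≈ 124.500 × 0.8043 ≈ 100.135 mcg/mL.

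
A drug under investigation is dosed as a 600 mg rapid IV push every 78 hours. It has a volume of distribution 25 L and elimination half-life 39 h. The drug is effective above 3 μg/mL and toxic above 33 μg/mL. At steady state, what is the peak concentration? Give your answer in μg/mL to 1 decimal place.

32.0 μg/mL

τ = 78 h = 2 half-lives, so f = (1/2)^2 = 0.25.
At steady state, R = 1/(1 − 0.25) = 4/3.
Single-dose peak C₀ = D/Vd = 600/25 = 24 μg/mL.
Steady-state peak Cmax,ss = C₀·R = 24 × 4/3 ≈ 32.000 μg/mL.
Peak 32.0 μg/mL vs MTC 33 μg/mL: below toxic threshold.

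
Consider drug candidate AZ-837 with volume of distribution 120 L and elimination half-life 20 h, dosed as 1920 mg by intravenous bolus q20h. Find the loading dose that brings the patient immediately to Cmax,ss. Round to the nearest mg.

f = (1/2)^(20/20) ≈ 0.500000; accumulation ratio R = 1/(1−f) ≈ 2.00000.
Loading dose to hit Cmax,ss on first dose: D_load = D_maint·R ≈ 1920 × 2.00000 ≈ 3840.00 mg.

3840 mg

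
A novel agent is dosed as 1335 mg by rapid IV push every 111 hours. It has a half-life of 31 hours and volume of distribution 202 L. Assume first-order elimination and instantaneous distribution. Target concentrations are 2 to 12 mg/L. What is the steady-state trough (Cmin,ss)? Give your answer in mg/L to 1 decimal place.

0.6 mg/L

k = ln2/t½ = ln2/31 ≈ 0.022360 h⁻¹; fraction remaining f = e^(−kτ) = e^(−0.022360×111) ≈ 0.0836.
At steady state, accumulation factor R = 1/(1 − e^(−kτ)) ≈ 1.0912.
Each bolus raises the concentration by D/Vd = 1335/202 ≈ 6.609 mg/L.
Steady-state peak Cmax,ss = C₀·R ≈ 6.609 × 1.0912 ≈ 7.212 mg/L.
Steady-state trough Cmin,ss = Cmax,ss·f ≈ 7.212 × 0.0836 ≈ 0.603 mg/L.
Trough 0.6 mg/L vs MEC 2 mg/L: subtherapeutic.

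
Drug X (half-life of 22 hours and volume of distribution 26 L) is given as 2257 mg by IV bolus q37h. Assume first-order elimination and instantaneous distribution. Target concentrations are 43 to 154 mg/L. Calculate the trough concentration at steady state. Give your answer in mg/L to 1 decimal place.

39.3 mg/L

k = ln2/t½ = ln2/22 ≈ 0.031507 h⁻¹; fraction remaining f = e^(−kτ) = e^(−0.031507×37) ≈ 0.3117.
Single-dose peak C₀ = D/Vd = 2257/26 ≈ 86.808 mg/L.
Steady-state trough Cmin,ss = C₀·f/(1−f) ≈ 86.808 × 0.3117/0.6883 ≈ 39.311 mg/L.
Trough 39.3 mg/L vs MEC 43 mg/L: subtherapeutic.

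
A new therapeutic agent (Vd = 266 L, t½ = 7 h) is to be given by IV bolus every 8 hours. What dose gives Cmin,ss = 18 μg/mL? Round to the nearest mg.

5785 mg

τ/t½ = 8/7 ≈ 1.1429, so f = (1/2)^(8/7) ≈ 0.452862.
Cmin,ss = (D/Vd)·f/(1−f), so D = Cmin,ss·Vd·(1−f)/f.
D = 18 × 266 × (1−f)/f ≈ 18 × 266 × 1.20818 ≈ 5784.77 mg.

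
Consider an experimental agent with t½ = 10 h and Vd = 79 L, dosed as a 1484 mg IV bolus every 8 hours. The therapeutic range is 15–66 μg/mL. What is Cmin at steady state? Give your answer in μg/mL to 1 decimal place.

25.3 μg/mL

k = ln2/t½ = ln2/10 ≈ 0.069315 h⁻¹; fraction remaining f = e^(−kτ) = e^(−0.069315×8) ≈ 0.5743.
Single-dose peak C₀ = D/Vd = 1484/79 ≈ 18.785 μg/mL.
Steady-state trough Cmin,ss = C₀·f/(1−f) ≈ 18.785 × 0.5743/0.4257 ≈ 25.342 μg/mL.
Trough 25.3 μg/mL vs MEC 15 μg/mL: adequate.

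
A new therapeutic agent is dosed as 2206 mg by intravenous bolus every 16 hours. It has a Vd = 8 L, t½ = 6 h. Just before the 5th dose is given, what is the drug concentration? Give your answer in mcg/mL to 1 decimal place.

51.5 mcg/mL

f = (1/2)^(τ/t½) = (1/2)^(16/6) ≈ 0.1575.
C₀ = D/Vd = 2206/8 ≈ 275.750 mcg/mL.
Before the 5th dose, 4 doses have been given. Superposition: Cmin = C₀·(f + f² + … + f^4).
≈ 275.750 × (0.1575 + 0.0248 + 0.0039 + 0.0006) ≈ 275.750 × 0.1868 ≈ 51.510 mcg/mL.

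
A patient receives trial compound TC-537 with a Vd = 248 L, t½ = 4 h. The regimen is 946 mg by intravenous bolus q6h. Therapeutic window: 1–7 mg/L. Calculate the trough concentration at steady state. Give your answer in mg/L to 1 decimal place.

2.1 mg/L

k = ln2/t½ = ln2/4 ≈ 0.173287 h⁻¹; fraction remaining f = e^(−kτ) = e^(−0.173287×6) ≈ 0.3536.
At steady state, accumulation factor R = 1/(1 − e^(−kτ)) ≈ 1.5470.
Single-dose peak C₀ = D/Vd = 946/248 ≈ 3.815 mg/L.
Steady-state peak Cmax,ss = C₀·R ≈ 3.815 × 1.5470 ≈ 5.902 mg/L.
One interval later, Cmin,ss = Cmax,ss·e^(−kτ) ≈ 5.902 × 0.3536 ≈ 2.087 mg/L.
Trough 2.1 mg/L vs MEC 1 mg/L: adequate.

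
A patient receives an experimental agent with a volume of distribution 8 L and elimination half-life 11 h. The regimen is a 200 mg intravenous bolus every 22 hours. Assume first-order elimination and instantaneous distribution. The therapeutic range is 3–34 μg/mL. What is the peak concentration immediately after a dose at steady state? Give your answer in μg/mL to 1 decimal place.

33.3 μg/mL

τ = 22 h = 2 half-lives, so f = (1/2)^2 = 0.25.
At steady state, R = 1/(1 − 0.25) = 4/3.
Single-dose peak C₀ = D/Vd = 200/8 = 25 μg/mL.
Steady-state peak Cmax,ss = C₀·R = 25 × 4/3 ≈ 33.333 μg/mL.
Peak 33.3 μg/mL vs MTC 34 μg/mL: below toxic threshold.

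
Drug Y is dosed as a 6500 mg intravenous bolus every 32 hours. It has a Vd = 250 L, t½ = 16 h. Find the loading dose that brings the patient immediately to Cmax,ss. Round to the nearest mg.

8667 mg

f = (1/2)^(32/16) ≈ 0.250000; accumulation ratio R = 1/(1−f) ≈ 1.33333.
Loading dose to hit Cmax,ss on first dose: D_load = D_maint·R ≈ 6500 × 1.33333 ≈ 8666.64 mg.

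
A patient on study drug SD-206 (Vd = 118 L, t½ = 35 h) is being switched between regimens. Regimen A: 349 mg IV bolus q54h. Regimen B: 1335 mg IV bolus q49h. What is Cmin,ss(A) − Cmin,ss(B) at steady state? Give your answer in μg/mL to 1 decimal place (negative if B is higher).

-5.4 μg/mL

Regimen A: f = (1/2)^(54/35) ≈ 0.3432; Cmin,ss = (349/118)·f/(1−f) ≈ 1.545 μg/mL.
Regimen B: f = (1/2)^(49/35) ≈ 0.3789; Cmin,ss = (1335/118)·f/(1−f) ≈ 6.902 μg/mL.
Difference ≈ 1.545 − 6.902 ≈ -5.357 μg/mL.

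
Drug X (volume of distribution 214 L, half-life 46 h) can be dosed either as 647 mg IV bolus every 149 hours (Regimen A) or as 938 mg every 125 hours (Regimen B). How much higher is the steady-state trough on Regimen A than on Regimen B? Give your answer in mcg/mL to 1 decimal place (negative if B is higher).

-0.4 mcg/mL

Regimen A: f = (1/2)^(149/46) ≈ 0.1059; Cmin,ss = (647/214)·f/(1−f) ≈ 0.358 mcg/mL.
Regimen B: f = (1/2)^(125/46) ≈ 0.1520; Cmin,ss = (938/214)·f/(1−f) ≈ 0.786 mcg/mL.
Difference ≈ 0.358 − 0.786 ≈ -0.428 mcg/mL.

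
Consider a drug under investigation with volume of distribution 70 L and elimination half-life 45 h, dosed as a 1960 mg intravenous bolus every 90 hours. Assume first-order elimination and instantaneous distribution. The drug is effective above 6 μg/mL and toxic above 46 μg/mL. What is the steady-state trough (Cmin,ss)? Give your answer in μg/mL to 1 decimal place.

The dosing interval is 2 half-lives, so f = 2^(−2) = 0.25.
At steady state, R = 1/(1 − 0.25) = 4/3.
Single-dose peak C₀ = D/Vd = 1960/70 = 28 μg/mL.
Steady-state peak Cmax,ss = C₀·R = 28 × 4/3 ≈ 37.333 μg/mL.
Steady-state trough Cmin,ss = Cmax,ss·f ≈ 37.333 × 0.25 ≈ 9.333 μg/mL.
Trough 9.3 μg/mL vs MEC 6 μg/mL: adequate.

9.3 μg/mL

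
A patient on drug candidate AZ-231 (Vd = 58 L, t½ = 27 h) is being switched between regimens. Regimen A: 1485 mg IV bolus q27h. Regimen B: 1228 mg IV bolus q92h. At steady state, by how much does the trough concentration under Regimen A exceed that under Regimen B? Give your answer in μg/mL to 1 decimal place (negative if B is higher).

Regimen A: f = (1/2)^(27/27) ≈ 0.5000; Cmin,ss = (1485/58)·f/(1−f) ≈ 25.603 μg/mL.
Regimen B: f = (1/2)^(92/27) ≈ 0.0942; Cmin,ss = (1228/58)·f/(1−f) ≈ 2.202 μg/mL.
Difference ≈ 25.603 − 2.202 ≈ 23.401 μg/mL.

23.4 μg/mL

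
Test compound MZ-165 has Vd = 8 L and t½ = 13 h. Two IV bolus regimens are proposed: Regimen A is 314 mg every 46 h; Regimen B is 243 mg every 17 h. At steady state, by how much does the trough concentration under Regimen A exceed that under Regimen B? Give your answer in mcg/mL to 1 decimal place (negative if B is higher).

-16.9 mcg/mL

Regimen A: f = (1/2)^(46/13) ≈ 0.0861; Cmin,ss = (314/8)·f/(1−f) ≈ 3.698 mcg/mL.
Regimen B: f = (1/2)^(17/13) ≈ 0.4040; Cmin,ss = (243/8)·f/(1−f) ≈ 20.590 mcg/mL.
Difference ≈ 3.698 − 20.590 ≈ -16.892 mcg/mL.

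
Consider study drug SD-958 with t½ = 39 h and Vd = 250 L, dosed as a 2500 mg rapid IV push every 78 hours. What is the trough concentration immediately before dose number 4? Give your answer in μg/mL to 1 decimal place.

3.3 μg/mL

f = (1/2)^(τ/t½) = (1/2)^(78/39) ≈ 0.2500.
C₀ = D/Vd = 2500/250 ≈ 10.000 μg/mL.
Before the 4th dose, 3 doses have been given. Superposition: Cmin = C₀·(f + f² + … + f^3).
≈ 10.000 × (0.2500 + 0.0625 + 0.0156) ≈ 10.000 × 0.3281 ≈ 3.281 μg/mL.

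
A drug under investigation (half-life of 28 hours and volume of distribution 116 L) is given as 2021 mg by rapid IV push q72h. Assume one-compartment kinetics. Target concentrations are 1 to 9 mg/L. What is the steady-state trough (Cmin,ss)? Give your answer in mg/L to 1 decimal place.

τ/t½ = 72/28 ≈ 2.5714, so fraction remaining f = (1/2)^(72/28) ≈ 0.1682.
At steady state, accumulation factor R = 1/(1 − e^(−kτ)) ≈ 1.2022.
Single-dose peak C₀ = D/Vd = 2021/116 ≈ 17.422 mg/L.
Steady-state peak Cmax,ss = C₀·R ≈ 17.422 × 1.2022 ≈ 20.945 mg/L.
One interval later, Cmin,ss = Cmax,ss·e^(−kτ) ≈ 20.945 × 0.1682 ≈ 3.523 mg/L.
Trough 3.5 mg/L vs MEC 1 mg/L: adequate.

3.5 mg/L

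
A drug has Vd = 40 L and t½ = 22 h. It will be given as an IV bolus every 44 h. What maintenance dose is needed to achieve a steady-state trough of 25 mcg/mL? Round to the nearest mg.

3000 mg

τ/t½ = 44/22 ≈ 2, so f = (1/2)^(44/22) ≈ 0.250000.
Cmin,ss = (D/Vd)·f/(1−f), so D = Cmin,ss·Vd·(1−f)/f.
D = 25 × 40 × (1−f)/f ≈ 25 × 40 × 3.00000 ≈ 3000.00 mg.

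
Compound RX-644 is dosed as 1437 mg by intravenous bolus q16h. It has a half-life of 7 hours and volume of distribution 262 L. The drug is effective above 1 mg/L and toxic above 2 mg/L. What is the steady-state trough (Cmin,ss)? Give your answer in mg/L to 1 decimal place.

1.4 mg/L

k = ln2/t½ = ln2/7 ≈ 0.099021 h⁻¹; fraction remaining f = e^(−kτ) = e^(−0.099021×16) ≈ 0.2051.
Each bolus raises the concentration by D/Vd = 1437/262 ≈ 5.485 mg/L.
Steady-state trough Cmin,ss = C₀·f/(1−f) ≈ 5.485 × 0.2051/0.7949 ≈ 1.415 mg/L.
Trough 1.4 mg/L vs MEC 1 mg/L: adequate.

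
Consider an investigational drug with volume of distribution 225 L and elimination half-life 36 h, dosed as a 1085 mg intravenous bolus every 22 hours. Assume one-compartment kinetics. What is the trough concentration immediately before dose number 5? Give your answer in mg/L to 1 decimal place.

f = (1/2)^(τ/t½) = (1/2)^(22/36) ≈ 0.6547.
C₀ = D/Vd = 1085/225 ≈ 4.822 mg/L.
Before the 5th dose, 4 doses have been given. Superposition: Cmin = C₀·(f + f² + … + f^4).
≈ 4.822 × (0.6547 + 0.4286 + 0.2806 + 0.1837) ≈ 4.822 × 1.5476 ≈ 7.463 mg/L.

7.5 mg/L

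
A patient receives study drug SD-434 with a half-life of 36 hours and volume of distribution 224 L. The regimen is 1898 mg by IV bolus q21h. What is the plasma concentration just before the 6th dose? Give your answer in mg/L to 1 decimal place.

14.8 mg/L

f = (1/2)^(τ/t½) = (1/2)^(21/36) ≈ 0.6674.
C₀ = D/Vd = 1898/224 ≈ 8.473 mg/L.
Before the 6th dose, 5 doses have been given. Superposition: Cmin = C₀·(f + f² + … + f^5).
≈ 8.473 × (0.6674 + 0.4454 + 0.2973 + 0.1984 + 0.1324) ≈ 8.473 × 1.7409 ≈ 14.751 mg/L.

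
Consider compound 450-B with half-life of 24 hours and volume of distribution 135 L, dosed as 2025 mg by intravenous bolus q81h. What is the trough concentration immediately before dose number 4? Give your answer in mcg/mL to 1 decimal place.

f = (1/2)^(τ/t½) = (1/2)^(81/24) ≈ 0.0964.
C₀ = D/Vd = 2025/135 ≈ 15.000 mcg/mL.
Before the 4th dose, 3 doses have been given. Superposition: Cmin = C₀·(f + f² + … + f^3).
≈ 15.000 × (0.0964 + 0.0093 + 0.0009) ≈ 15.000 × 0.1066 ≈ 1.599 mcg/mL.

1.6 mcg/mL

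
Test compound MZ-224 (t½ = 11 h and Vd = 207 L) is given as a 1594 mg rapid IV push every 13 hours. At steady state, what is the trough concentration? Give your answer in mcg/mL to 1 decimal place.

6.1 mcg/mL

Over one 13-h interval, 13/11 ≈ 1.1818 half-lives elapse, leaving f ≈ 0.4408 of each dose.
At steady state, accumulation factor R = 1/(1 − e^(−kτ)) ≈ 1.7883.
Each bolus raises the concentration by D/Vd = 1594/207 ≈ 7.700 mcg/mL.
Cmax,ss = C₀/(1 − f) ≈ 7.700/0.5592 ≈ 13.770 mcg/mL.
Steady-state trough Cmin,ss = Cmax,ss·f ≈ 13.770 × 0.4408 ≈ 6.070 mcg/mL.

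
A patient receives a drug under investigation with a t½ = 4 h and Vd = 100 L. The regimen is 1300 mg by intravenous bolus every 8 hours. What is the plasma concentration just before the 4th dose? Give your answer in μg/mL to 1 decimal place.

4.3 μg/mL

f = (1/2)^(τ/t½) = (1/2)^(8/4) ≈ 0.2500.
C₀ = D/Vd = 1300/100 ≈ 13.000 μg/mL.
Before the 4th dose, 3 doses have been given. Superposition: Cmin = C₀·(f + f² + … + f^3).
≈ 13.000 × (0.2500 + 0.0625 + 0.0156) ≈ 13.000 × 0.3281 ≈ 4.265 μg/mL.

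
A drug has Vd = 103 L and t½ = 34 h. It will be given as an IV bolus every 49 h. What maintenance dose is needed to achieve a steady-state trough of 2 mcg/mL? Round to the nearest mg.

353 mg

τ/t½ = 49/34 ≈ 1.4412, so f = (1/2)^(49/34) ≈ 0.368267.
Cmin,ss = (D/Vd)·f/(1−f), so D = Cmin,ss·Vd·(1−f)/f.
D = 2 × 103 × (1−f)/f ≈ 2 × 103 × 1.71542 ≈ 353.38 mg.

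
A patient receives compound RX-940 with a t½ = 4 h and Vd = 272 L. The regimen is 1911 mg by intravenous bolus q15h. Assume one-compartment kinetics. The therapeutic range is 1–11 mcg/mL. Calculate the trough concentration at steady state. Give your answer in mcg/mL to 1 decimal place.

k = ln2/t½ = ln2/4 ≈ 0.173287 h⁻¹; fraction remaining f = e^(−kτ) = e^(−0.173287×15) ≈ 0.0743.
Accumulation ratio R = 1/(1 − f) ≈ 1/0.9257 ≈ 1.0803.
Each bolus raises the concentration by D/Vd = 1911/272 ≈ 7.026 mcg/mL.
Cmax,ss = C₀/(1 − f) ≈ 7.026/0.9257 ≈ 7.590 mcg/mL.
One interval later, Cmin,ss = Cmax,ss·e^(−kτ) ≈ 7.590 × 0.0743 ≈ 0.564 mcg/mL.
Trough 0.6 mcg/mL vs MEC 1 mcg/mL: subtherapeutic.

0.6 mcg/mL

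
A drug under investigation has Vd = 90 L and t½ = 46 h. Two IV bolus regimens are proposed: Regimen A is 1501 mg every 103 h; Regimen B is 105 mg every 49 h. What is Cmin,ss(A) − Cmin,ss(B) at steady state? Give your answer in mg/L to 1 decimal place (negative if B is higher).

3.4 mg/L

Regimen A: f = (1/2)^(103/46) ≈ 0.2118; Cmin,ss = (1501/90)·f/(1−f) ≈ 4.482 mg/L.
Regimen B: f = (1/2)^(49/46) ≈ 0.4779; Cmin,ss = (105/90)·f/(1−f) ≈ 1.068 mg/L.
Difference ≈ 4.482 − 1.068 ≈ 3.414 mg/L.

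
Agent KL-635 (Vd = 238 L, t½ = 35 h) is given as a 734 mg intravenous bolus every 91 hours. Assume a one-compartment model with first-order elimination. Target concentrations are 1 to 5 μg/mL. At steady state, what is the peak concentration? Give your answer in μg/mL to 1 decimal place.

k = ln2/t½ = ln2/35 ≈ 0.019804 h⁻¹; fraction remaining f = e^(−kτ) = e^(−0.019804×91) ≈ 0.1649.
Accumulation ratio R = 1/(1 − f) ≈ 1/0.8351 ≈ 1.1975.
Single-dose peak C₀ = D/Vd = 734/238 ≈ 3.084 μg/mL.
Steady-state peak Cmax,ss = C₀·R ≈ 3.084 × 1.1975 ≈ 3.693 μg/mL.
Peak 3.7 μg/mL vs MTC 5 μg/mL: below toxic threshold.

3.7 μg/mL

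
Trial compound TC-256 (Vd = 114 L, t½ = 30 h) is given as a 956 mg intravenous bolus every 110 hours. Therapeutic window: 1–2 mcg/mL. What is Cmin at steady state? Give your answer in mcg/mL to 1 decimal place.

0.7 mcg/mL

τ/t½ = 110/30 ≈ 3.6667, so fraction remaining f = (1/2)^(110/30) ≈ 0.0787.
Accumulation ratio R = 1/(1 − f) ≈ 1/0.9213 ≈ 1.0854.
Single-dose peak C₀ = D/Vd = 956/114 ≈ 8.386 mcg/mL.
Cmax,ss = C₀/(1 − f) ≈ 8.386/0.9213 ≈ 9.102 mcg/mL.
Steady-state trough Cmin,ss = Cmax,ss·f ≈ 9.102 × 0.0787 ≈ 0.716 mcg/mL.
Trough 0.7 mcg/mL vs MEC 1 mcg/mL: subtherapeutic.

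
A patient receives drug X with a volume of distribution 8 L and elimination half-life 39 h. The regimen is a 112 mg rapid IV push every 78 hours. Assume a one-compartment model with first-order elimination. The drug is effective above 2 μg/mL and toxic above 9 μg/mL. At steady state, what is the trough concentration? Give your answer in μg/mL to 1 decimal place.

4.7 μg/mL

The dosing interval is 2 half-lives, so f = 2^(−2) = 0.25.
Accumulation ratio R = 1/(1 − f) = 1/0.75 = 4/3.
Single-dose peak C₀ = D/Vd = 112/8 = 14 μg/mL.
Steady-state peak Cmax,ss = C₀·R = 14 × 4/3 ≈ 18.667 μg/mL.
Steady-state trough Cmin,ss = Cmax,ss·f ≈ 18.667 × 0.25 ≈ 4.667 μg/mL.
Trough 4.7 μg/mL vs MEC 2 μg/mL: adequate.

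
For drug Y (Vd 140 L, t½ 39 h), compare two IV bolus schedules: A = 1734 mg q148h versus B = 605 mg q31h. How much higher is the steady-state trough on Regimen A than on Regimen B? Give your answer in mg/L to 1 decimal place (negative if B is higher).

Regimen A: f = (1/2)^(148/39) ≈ 0.0720; Cmin,ss = (1734/140)·f/(1−f) ≈ 0.961 mg/L.
Regimen B: f = (1/2)^(31/39) ≈ 0.5764; Cmin,ss = (605/140)·f/(1−f) ≈ 5.880 mg/L.
Difference ≈ 0.961 − 5.880 ≈ -4.919 mg/L.

-4.9 mg/L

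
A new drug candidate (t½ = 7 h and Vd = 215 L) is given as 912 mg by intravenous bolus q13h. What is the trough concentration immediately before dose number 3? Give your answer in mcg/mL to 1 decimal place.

f = (1/2)^(τ/t½) = (1/2)^(13/7) ≈ 0.2760.
C₀ = D/Vd = 912/215 ≈ 4.242 mcg/mL.
Before the 3rd dose, 2 doses have been given. Superposition: Cmin = C₀·(f + f²).
≈ 4.242 × (0.2760 + 0.0762) ≈ 4.242 × 0.3522 ≈ 1.494 mcg/mL.

1.5 mcg/mL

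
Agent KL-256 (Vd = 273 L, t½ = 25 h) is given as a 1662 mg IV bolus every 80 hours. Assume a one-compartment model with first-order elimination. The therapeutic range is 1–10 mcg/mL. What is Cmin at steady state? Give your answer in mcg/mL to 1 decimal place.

0.7 mcg/mL

τ/t½ = 80/25 ≈ 3.2, so fraction remaining f = (1/2)^(80/25) ≈ 0.1088.
At steady state, accumulation factor R = 1/(1 − e^(−kτ)) ≈ 1.1221.
Each bolus raises the concentration by D/Vd = 1662/273 ≈ 6.088 mcg/mL.
Cmax,ss = C₀/(1 − f) ≈ 6.088/0.8912 ≈ 6.831 mcg/mL.
One interval later, Cmin,ss = Cmax,ss·e^(−kτ) ≈ 6.831 × 0.1088 ≈ 0.743 mcg/mL.
Trough 0.7 mcg/mL vs MEC 1 mcg/mL: subtherapeutic.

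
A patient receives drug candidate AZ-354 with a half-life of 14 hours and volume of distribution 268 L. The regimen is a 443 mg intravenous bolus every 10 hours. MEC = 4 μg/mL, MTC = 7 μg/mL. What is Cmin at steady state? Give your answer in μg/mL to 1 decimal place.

k = ln2/t½ = ln2/14 ≈ 0.049511 h⁻¹; fraction remaining f = e^(−kτ) = e^(−0.049511×10) ≈ 0.6095.
Accumulation ratio R = 1/(1 − f) ≈ 1/0.3905 ≈ 2.5608.
Each bolus raises the concentration by D/Vd = 443/268 ≈ 1.653 μg/mL.
Steady-state peak Cmax,ss = C₀·R ≈ 1.653 × 2.5608 ≈ 4.233 μg/mL.
One interval later, Cmin,ss = Cmax,ss·e^(−kτ) ≈ 4.233 × 0.6095 ≈ 2.580 μg/mL.
Trough 2.6 μg/mL vs MEC 4 μg/mL: subtherapeutic.

2.6 μg/mL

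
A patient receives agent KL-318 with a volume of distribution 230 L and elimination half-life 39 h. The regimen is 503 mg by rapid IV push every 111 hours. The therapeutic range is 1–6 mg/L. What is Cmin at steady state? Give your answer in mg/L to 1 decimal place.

0.4 mg/L

τ/t½ = 111/39 ≈ 2.8462, so fraction remaining f = (1/2)^(111/39) ≈ 0.1391.
At steady state, accumulation factor R = 1/(1 − e^(−kτ)) ≈ 1.1616.
Single-dose peak C₀ = D/Vd = 503/230 ≈ 2.187 mg/L.
Steady-state peak Cmax,ss = C₀·R ≈ 2.187 × 1.1616 ≈ 2.540 mg/L.
One interval later, Cmin,ss = Cmax,ss·e^(−kτ) ≈ 2.540 × 0.1391 ≈ 0.353 mg/L.
Trough 0.4 mg/L vs MEC 1 mg/L: subtherapeutic.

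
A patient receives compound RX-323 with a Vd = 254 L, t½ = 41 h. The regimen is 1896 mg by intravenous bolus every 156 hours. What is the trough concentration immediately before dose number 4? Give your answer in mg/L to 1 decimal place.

f = (1/2)^(τ/t½) = (1/2)^(156/41) ≈ 0.0716.
C₀ = D/Vd = 1896/254 ≈ 7.465 mg/L.
Before the 4th dose, 3 doses have been given. Superposition: Cmin = C₀·(f + f² + … + f^3).
≈ 7.465 × (0.0716 + 0.0051 + 0.0004) ≈ 7.465 × 0.0771 ≈ 0.576 mg/L.

0.6 mg/L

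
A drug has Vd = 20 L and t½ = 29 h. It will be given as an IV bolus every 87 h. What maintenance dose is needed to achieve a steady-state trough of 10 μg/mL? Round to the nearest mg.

τ/t½ = 87/29 ≈ 3, so f = (1/2)^(87/29) ≈ 0.125000.
Cmin,ss = (D/Vd)·f/(1−f), so D = Cmin,ss·Vd·(1−f)/f.
D = 10 × 20 × (1−f)/f ≈ 10 × 20 × 7.00000 ≈ 1400.00 mg.

1400 mg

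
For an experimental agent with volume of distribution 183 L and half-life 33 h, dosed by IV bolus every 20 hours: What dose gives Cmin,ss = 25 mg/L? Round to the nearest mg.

2389 mg

τ/t½ = 20/33 ≈ 0.60606, so f = (1/2)^(20/33) ≈ 0.656988.
Cmin,ss = (D/Vd)·f/(1−f), so D = Cmin,ss·Vd·(1−f)/f.
D = 25 × 183 × (1−f)/f ≈ 25 × 183 × 0.52210 ≈ 2388.61 mg.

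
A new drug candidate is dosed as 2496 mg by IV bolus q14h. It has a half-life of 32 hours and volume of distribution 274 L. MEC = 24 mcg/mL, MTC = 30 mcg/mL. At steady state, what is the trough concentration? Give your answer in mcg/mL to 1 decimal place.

25.7 mcg/mL

Over one 14-h interval, 14/32 ≈ 0.4375 half-lives elapse, leaving f ≈ 0.7384 of each dose.
At steady state, accumulation factor R = 1/(1 − e^(−kτ)) ≈ 3.8226.
Each bolus raises the concentration by D/Vd = 2496/274 ≈ 9.109 mcg/mL.
Steady-state peak Cmax,ss = C₀·R ≈ 9.109 × 3.8226 ≈ 34.820 mcg/mL.
Steady-state trough Cmin,ss = Cmax,ss·f ≈ 34.820 × 0.7384 ≈ 25.711 mcg/mL.
Trough 25.7 mcg/mL vs MEC 24 mcg/mL: adequate.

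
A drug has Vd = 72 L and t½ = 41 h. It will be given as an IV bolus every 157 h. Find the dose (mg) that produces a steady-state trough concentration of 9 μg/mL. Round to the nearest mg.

8563 mg

τ/t½ = 157/41 ≈ 3.8293, so f = (1/2)^(157/41) ≈ 0.070352.
Cmin,ss = (D/Vd)·f/(1−f), so D = Cmin,ss·Vd·(1−f)/f.
D = 9 × 72 × (1−f)/f ≈ 9 × 72 × 13.21424 ≈ 8562.83 mg.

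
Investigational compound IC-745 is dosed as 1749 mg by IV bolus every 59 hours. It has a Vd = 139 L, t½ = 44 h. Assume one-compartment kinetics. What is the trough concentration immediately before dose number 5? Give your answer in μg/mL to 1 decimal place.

8.0 μg/mL

f = (1/2)^(τ/t½) = (1/2)^(59/44) ≈ 0.3948.
C₀ = D/Vd = 1749/139 ≈ 12.583 μg/mL.
Before the 5th dose, 4 doses have been given. Superposition: Cmin = C₀·(f + f² + … + f^4).
≈ 12.583 × (0.3948 + 0.1559 + 0.0615 + 0.0243) ≈ 12.583 × 0.6365 ≈ 8.009 μg/mL.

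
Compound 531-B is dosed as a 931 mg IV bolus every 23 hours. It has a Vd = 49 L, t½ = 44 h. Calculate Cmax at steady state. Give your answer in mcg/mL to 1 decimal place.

62.5 mcg/mL

τ/t½ = 23/44 ≈ 0.52273, so fraction remaining f = (1/2)^(23/44) ≈ 0.6961.
Accumulation ratio R = 1/(1 − f) ≈ 1/0.3039 ≈ 3.2906.
Each bolus raises the concentration by D/Vd = 931/49 ≈ 19.000 mcg/mL.
Steady-state peak Cmax,ss = C₀·R ≈ 19.000 × 3.2906 ≈ 62.521 mcg/mL.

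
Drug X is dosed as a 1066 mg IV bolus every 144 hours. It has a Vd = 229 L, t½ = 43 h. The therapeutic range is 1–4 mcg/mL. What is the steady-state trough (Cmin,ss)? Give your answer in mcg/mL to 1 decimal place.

τ/t½ = 144/43 ≈ 3.3488, so fraction remaining f = (1/2)^(144/43) ≈ 0.0982.
At steady state, accumulation factor R = 1/(1 − e^(−kτ)) ≈ 1.1089.
Single-dose peak C₀ = D/Vd = 1066/229 ≈ 4.655 mcg/mL.
Cmax,ss = C₀/(1 − f) ≈ 4.655/0.9018 ≈ 5.162 mcg/mL.
Steady-state trough Cmin,ss = Cmax,ss·f ≈ 5.162 × 0.0982 ≈ 0.507 mcg/mL.
Trough 0.5 mcg/mL vs MEC 1 mcg/mL: subtherapeutic.

0.5 mcg/mL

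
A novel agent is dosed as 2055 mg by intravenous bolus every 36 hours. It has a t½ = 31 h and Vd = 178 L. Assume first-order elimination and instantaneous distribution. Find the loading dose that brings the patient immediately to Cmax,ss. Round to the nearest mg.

f = (1/2)^(36/31) ≈ 0.447112; accumulation ratio R = 1/(1−f) ≈ 1.80868.
Loading dose to hit Cmax,ss on first dose: D_load = D_maint·R ≈ 2055 × 1.80868 ≈ 3716.84 mg.

3717 mg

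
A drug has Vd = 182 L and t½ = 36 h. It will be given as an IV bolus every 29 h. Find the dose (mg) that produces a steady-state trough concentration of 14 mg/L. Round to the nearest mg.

τ/t½ = 29/36 ≈ 0.80556, so f = (1/2)^(29/36) ≈ 0.572142.
Cmin,ss = (D/Vd)·f/(1−f), so D = Cmin,ss·Vd·(1−f)/f.
D = 14 × 182 × (1−f)/f ≈ 14 × 182 × 0.74782 ≈ 1905.45 mg.

1905 mg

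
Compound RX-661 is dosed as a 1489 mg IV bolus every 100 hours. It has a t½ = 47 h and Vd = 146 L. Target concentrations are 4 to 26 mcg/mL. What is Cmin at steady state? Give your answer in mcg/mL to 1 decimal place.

k = ln2/t½ = ln2/47 ≈ 0.014748 h⁻¹; fraction remaining f = e^(−kτ) = e^(−0.014748×100) ≈ 0.2288.
Single-dose peak C₀ = D/Vd = 1489/146 ≈ 10.199 mcg/mL.
Steady-state trough Cmin,ss = C₀·f/(1−f) ≈ 10.199 × 0.2288/0.7712 ≈ 3.026 mcg/mL.
Trough 3.0 mcg/mL vs MEC 4 mcg/mL: subtherapeutic.

3.0 mcg/mL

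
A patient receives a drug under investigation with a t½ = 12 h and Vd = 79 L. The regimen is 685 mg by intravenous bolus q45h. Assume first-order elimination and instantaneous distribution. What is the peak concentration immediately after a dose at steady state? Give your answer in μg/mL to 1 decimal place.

9.4 μg/mL

k = ln2/t½ = ln2/12 ≈ 0.057762 h⁻¹; fraction remaining f = e^(−kτ) = e^(−0.057762×45) ≈ 0.0743.
At steady state, accumulation factor R = 1/(1 − e^(−kτ)) ≈ 1.0803.
Single-dose peak C₀ = D/Vd = 685/79 ≈ 8.671 μg/mL.
Steady-state peak Cmax,ss = C₀·R ≈ 8.671 × 1.0803 ≈ 9.367 μg/mL.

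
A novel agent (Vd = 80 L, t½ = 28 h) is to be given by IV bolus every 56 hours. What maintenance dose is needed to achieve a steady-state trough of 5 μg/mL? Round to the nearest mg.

1200 mg

τ/t½ = 56/28 ≈ 2, so f = (1/2)^(56/28) ≈ 0.250000.
Cmin,ss = (D/Vd)·f/(1−f), so D = Cmin,ss·Vd·(1−f)/f.
D = 5 × 80 × (1−f)/f ≈ 5 × 80 × 3.00000 ≈ 1200.00 mg.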